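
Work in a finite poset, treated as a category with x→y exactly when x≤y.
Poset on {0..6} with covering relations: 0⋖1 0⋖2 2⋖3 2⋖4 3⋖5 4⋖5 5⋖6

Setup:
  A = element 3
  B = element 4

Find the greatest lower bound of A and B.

Lower bounds of A=3 and B=4: {0,2}
  0 <= 2
  2 <= 2
glb = 2

Answer: A∧B = 2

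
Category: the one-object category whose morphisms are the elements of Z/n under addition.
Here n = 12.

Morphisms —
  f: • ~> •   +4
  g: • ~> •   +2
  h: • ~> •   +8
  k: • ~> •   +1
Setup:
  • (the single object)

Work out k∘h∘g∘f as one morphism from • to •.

Answer: +3

Work:
  0 +4≡4 +2≡6 +8≡2 +1≡3  (mod 12)
result: +3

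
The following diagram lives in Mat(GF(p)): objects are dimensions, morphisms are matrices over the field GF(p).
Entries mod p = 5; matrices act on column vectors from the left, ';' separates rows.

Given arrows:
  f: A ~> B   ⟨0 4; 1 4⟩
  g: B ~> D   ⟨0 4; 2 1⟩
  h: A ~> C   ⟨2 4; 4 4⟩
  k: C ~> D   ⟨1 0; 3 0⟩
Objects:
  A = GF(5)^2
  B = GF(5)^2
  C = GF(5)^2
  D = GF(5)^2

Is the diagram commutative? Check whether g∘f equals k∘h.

Answer: DOES NOT COMMUTE

Work:
1) trace f;g:
  e0=⟨1,0⟩ f~>⟨0,1⟩ g~>⟨4,1⟩
  e1=⟨0,1⟩ f~>⟨4,4⟩ g~>⟨1,2⟩
  result₁ = ⟨4 1; 1 2⟩
2) trace h;k:
  e0=⟨1,0⟩ h~>⟨2,4⟩ k~>⟨2,1⟩
  e1=⟨0,1⟩ h~>⟨4,4⟩ k~>⟨4,2⟩
  result₂ = ⟨2 4; 1 2⟩
Equal? NO — does not commute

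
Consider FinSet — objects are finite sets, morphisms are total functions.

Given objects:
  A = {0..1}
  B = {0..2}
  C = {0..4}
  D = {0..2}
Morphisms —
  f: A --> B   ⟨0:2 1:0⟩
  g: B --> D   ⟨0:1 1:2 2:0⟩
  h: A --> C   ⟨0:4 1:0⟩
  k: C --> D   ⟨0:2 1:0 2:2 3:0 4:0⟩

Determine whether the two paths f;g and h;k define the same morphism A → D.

Along f;g (path 1):
  0 f-->2 g-->0
  1 f-->0 g-->1
  ⟦path⟧₁ = ⟨0:0 1:1⟩
Along h;k (path 2):
  0 h-->4 k-->0
  1 h-->0 k-->2
  ⟦path⟧₂ = ⟨0:0 1:2⟩
Equal? differ; not commutative

Answer: DOES NOT COMMUTE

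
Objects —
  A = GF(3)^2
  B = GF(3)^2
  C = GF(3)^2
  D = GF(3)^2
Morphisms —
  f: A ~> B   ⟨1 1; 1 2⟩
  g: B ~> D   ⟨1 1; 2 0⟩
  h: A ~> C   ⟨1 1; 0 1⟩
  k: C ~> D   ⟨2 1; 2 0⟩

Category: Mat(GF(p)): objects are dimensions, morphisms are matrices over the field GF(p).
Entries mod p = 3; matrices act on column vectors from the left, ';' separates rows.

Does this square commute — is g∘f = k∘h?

Answer: COMMUTES

Trace:
1) trace f;g:
  e0=(1,0) f~>(1,1) g~>(2,2)
  e1=(0,1) f~>(1,2) g~>(0,2)
  composite₁ = ⟨2 0; 2 2⟩
2) trace h;k:
  e0=(1,0) h~>(1,0) k~>(2,2)
  e1=(0,1) h~>(1,1) k~>(0,2)
  composite₂ = ⟨2 0; 2 2⟩
Equal? equal; square commutes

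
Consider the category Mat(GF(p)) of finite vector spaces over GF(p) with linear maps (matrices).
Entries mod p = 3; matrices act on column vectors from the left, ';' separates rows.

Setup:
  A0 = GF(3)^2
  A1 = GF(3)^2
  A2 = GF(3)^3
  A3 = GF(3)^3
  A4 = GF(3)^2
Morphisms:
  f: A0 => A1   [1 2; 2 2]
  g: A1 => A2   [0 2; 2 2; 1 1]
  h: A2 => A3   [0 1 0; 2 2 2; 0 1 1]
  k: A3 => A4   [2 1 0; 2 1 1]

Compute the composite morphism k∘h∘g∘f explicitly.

Answer: [2 0; 2 0]

Trace:
  e0=[1,0] f=>[1,2] g=>[1,0,0] h=>[0,2,0] k=>[2,2]
  e1=[0,1] f=>[2,2] g=>[1,2,1] h=>[2,2,0] k=>[0,0]
result: [2 0; 2 0]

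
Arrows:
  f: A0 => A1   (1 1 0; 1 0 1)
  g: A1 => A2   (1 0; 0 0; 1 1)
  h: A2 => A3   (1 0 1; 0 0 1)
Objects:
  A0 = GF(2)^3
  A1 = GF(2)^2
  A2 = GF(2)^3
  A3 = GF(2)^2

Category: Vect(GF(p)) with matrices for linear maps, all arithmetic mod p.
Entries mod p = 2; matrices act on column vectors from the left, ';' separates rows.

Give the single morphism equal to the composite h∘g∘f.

  e0=(1,0,0) f=>(1,1) g=>(1,0,0) h=>(1,0)
  e1=(0,1,0) f=>(1,0) g=>(1,0,1) h=>(0,1)
  e2=(0,0,1) f=>(0,1) g=>(0,0,1) h=>(1,1)
result: (1 0 1; 0 1 1)

Answer: (1 0 1; 0 1 1)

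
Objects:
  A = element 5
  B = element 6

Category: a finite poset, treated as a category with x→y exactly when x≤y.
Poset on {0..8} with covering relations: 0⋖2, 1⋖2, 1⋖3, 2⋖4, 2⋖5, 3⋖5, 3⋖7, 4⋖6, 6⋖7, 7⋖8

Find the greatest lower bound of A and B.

Lower bounds of A=5 and B=6: {0,1,2}
  0 ⊑ 2
  1 ⊑ 2
  2 ⊑ 2
glb = 2

Answer: A∧B = 2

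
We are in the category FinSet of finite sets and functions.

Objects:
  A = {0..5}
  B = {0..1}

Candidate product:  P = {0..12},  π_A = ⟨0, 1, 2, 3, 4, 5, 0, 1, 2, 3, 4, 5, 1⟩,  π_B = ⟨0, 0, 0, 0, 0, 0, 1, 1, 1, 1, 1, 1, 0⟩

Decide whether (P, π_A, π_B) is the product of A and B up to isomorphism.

|A|·|B| = 6·2 = 12;  |P| = 13
  → cardinalities differ; no bijection possible.

Answer: NOT A VALID PRODUCT — |P|=13 ≠ |A|·|B|=12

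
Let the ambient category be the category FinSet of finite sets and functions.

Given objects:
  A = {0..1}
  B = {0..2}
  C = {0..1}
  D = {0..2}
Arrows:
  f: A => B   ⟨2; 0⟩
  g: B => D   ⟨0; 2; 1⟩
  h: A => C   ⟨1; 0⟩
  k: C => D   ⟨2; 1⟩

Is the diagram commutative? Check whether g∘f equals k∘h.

1) trace f;g:
  0 f=>2 g=>1
  1 f=>0 g=>0
  ⟦path⟧₁ = ⟨1; 0⟩
2) trace h;k:
  0 h=>1 k=>1
  1 h=>0 k=>2
  ⟦path⟧₂ = ⟨1; 2⟩
Equal? differ; not commutative

Answer: DOES NOT COMMUTE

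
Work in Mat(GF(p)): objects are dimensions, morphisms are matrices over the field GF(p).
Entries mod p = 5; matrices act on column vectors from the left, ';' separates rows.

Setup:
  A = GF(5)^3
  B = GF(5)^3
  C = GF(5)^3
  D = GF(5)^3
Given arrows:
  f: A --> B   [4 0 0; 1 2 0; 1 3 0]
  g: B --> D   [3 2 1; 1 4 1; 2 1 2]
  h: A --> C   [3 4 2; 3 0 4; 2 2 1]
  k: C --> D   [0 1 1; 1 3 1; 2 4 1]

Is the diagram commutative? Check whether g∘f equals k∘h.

Answer: DOES NOT COMMUTE

Work:
Along f;g (path 1):
  e0=(1,0,0) f-->(4,1,1) g-->(0,4,1)
  e1=(0,1,0) f-->(0,2,3) g-->(2,1,3)
  e2=(0,0,1) f-->(0,0,0) g-->(0,0,0)
  composite₁ = [0 2 0; 4 1 0; 1 3 0]
Along h;k (path 2):
  e0=(1,0,0) h-->(3,3,2) k-->(0,4,0)
  e1=(0,1,0) h-->(4,0,2) k-->(2,1,0)
  e2=(0,0,1) h-->(2,4,1) k-->(0,0,1)
  composite₂ = [0 2 0; 4 1 0; 0 0 1]
Equal? differ; not commutative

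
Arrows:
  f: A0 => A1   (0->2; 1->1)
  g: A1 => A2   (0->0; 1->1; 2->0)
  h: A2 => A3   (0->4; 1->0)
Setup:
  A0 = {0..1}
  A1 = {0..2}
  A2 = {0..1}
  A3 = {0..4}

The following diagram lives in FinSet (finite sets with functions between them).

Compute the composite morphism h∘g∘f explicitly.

Answer: (0->4; 1->0)

Derivation:
  0 f=>2 g=>0 h=>4
  1 f=>1 g=>1 h=>0
result: (0->4; 1->0)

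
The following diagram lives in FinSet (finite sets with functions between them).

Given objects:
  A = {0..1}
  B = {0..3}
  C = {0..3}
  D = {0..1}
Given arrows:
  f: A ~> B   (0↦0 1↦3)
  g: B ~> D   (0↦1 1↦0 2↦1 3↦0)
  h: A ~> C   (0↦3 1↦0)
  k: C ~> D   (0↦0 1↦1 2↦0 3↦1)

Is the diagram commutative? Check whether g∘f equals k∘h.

Along f;g (path 1):
  0 f~>0 g~>1
  1 f~>3 g~>0
  result₁ = (0↦1 1↦0)
Along h;k (path 2):
  0 h~>3 k~>1
  1 h~>0 k~>0
  result₂ = (0↦1 1↦0)
Equal? same morphism ✓

Answer: COMMUTES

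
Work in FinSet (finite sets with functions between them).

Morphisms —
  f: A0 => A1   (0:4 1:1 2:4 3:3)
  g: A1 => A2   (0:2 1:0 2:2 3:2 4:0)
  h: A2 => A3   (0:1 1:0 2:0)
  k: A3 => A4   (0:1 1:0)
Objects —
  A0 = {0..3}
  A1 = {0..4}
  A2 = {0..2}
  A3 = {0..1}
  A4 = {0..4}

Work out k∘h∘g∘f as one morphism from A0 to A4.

  0 f=>4 g=>0 h=>1 k=>0
  1 f=>1 g=>0 h=>1 k=>0
  2 f=>4 g=>0 h=>1 k=>0
  3 f=>3 g=>2 h=>0 k=>1
⟦path⟧: (0:0 1:0 2:0 3:1)

Answer: (0:0 1:0 2:0 3:1)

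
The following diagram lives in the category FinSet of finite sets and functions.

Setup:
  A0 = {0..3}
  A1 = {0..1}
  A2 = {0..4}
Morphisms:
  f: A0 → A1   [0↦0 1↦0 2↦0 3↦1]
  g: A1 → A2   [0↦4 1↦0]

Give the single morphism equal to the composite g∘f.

Answer: [0↦4 1↦4 2↦4 3↦0]

Work:
  0 f→0 g→4
  1 f→0 g→4
  2 f→0 g→4
  3 f→1 g→0
⟦path⟧: [0↦4 1↦4 2↦4 3↦0]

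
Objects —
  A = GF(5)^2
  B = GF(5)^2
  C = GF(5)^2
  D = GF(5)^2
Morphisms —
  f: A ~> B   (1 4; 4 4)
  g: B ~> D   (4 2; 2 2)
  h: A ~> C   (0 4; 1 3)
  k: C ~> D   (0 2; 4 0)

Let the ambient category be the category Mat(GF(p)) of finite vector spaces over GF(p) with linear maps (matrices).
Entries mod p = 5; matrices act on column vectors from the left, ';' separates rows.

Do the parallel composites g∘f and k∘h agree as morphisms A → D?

Answer: DOES NOT COMMUTE

Work:
Path 1 = f;g:
  e0=⟨1,0⟩ f~>⟨1,4⟩ g~>⟨2,0⟩
  e1=⟨0,1⟩ f~>⟨4,4⟩ g~>⟨4,1⟩
  result₁ = (2 4; 0 1)
Path 2 = h;k:
  e0=⟨1,0⟩ h~>⟨0,1⟩ k~>⟨2,0⟩
  e1=⟨0,1⟩ h~>⟨4,3⟩ k~>⟨1,1⟩
  result₂ = (2 1; 0 1)
Equal? distinct morphisms ✗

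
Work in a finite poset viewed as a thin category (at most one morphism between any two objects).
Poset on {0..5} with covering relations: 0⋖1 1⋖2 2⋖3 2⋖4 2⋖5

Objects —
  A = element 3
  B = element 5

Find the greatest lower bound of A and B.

Answer: A∧B = 2

Work:
Lower bounds of A=3 and B=5: {0,1,2}
  0 ≤ 2
  1 ≤ 2
  2 ≤ 2
glb = 2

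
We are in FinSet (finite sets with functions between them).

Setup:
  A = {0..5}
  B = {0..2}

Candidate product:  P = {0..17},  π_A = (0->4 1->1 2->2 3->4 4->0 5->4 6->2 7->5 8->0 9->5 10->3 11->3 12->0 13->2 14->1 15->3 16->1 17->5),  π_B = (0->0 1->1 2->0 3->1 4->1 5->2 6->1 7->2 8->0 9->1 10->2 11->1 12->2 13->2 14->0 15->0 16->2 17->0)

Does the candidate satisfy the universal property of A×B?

|A|·|B| = 6·3 = 18;  |P| = 18
Check the pairing map k ↦ (π_A(k), π_B(k)):
  0 -> (4,0)
  1 -> (1,1)
  2 -> (2,0)
  3 -> (4,1)
  4 -> (0,1)
  5 -> (4,2)
  6 -> (2,1)
  7 -> (5,2)
  8 -> (0,0)
  9 -> (5,1)
  10 -> (3,2)
  11 -> (3,1)
  12 -> (0,2)
  13 -> (2,2)
  14 -> (1,0)
  15 -> (3,0)
  16 -> (1,2)
  17 -> (5,0)
distinct pairs in image: 18 / 18 needed
  → bijection onto A×B; projections well-typed.

Answer: VALID PRODUCT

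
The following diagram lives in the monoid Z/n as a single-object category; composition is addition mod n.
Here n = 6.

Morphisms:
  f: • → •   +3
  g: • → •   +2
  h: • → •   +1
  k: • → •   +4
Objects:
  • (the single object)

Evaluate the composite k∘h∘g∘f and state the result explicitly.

  0 +3≡3 +2≡5 +1≡0 +4≡4  (mod 6)
composite: +4

Answer: +4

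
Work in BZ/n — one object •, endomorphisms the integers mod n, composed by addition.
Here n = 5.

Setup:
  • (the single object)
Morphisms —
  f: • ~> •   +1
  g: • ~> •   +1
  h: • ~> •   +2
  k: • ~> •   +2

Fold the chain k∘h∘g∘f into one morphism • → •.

  0 +1≡1 +1≡2 +2≡4 +2≡1  (mod 5)
⟦path⟧: +1

Answer: +1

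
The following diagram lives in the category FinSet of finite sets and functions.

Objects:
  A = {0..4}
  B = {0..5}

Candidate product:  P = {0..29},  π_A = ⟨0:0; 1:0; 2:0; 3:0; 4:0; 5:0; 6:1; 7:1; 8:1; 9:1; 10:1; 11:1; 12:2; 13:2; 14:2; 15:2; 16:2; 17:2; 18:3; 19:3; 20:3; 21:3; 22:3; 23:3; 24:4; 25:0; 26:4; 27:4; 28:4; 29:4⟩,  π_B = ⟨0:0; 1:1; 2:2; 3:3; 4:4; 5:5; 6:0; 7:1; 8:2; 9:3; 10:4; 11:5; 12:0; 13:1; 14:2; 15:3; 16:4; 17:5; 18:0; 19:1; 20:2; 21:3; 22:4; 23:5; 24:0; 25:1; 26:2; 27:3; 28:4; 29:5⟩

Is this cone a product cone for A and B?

Answer: NOT A VALID PRODUCT — duplicate pair at indices 1,25

Derivation:
|A|·|B| = 5·6 = 30;  |P| = 30
Check the pairing map k ↦ (π_A(k), π_B(k)):
  0 : (0,0)
  1 : (0,1)
  2 : (0,2)
  3 : (0,3)
  4 : (0,4)
  5 : (0,5)
  6 : (1,0)
  7 : (1,1)
  8 : (1,2)
  9 : (1,3)
  10 : (1,4)
  11 : (1,5)
  12 : (2,0)
  13 : (2,1)
  14 : (2,2)
  15 : (2,3)
  16 : (2,4)
  17 : (2,5)
  18 : (3,0)
  19 : (3,1)
  20 : (3,2)
  21 : (3,3)
  22 : (3,4)
  23 : (3,5)
  24 : (4,0)
  25 : (0,1)  ✗ repeats pair of k=1
  26 : (4,2)
  27 : (4,3)
  28 : (4,4)
  29 : (4,5)
distinct pairs in image: 29 / 30 needed
  → (0,1) hit at k=1 and k=25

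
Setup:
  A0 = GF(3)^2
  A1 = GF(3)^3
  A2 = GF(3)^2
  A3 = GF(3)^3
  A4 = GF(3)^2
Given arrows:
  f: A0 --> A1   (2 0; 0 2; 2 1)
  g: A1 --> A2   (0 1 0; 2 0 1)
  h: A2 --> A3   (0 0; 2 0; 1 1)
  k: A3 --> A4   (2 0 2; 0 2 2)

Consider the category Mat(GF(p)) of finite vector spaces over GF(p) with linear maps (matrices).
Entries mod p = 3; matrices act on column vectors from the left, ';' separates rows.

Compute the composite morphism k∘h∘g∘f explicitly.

  e0=⟨1,0⟩ f-->⟨2,0,2⟩ g-->⟨0,0⟩ h-->⟨0,0,0⟩ k-->⟨0,0⟩
  e1=⟨0,1⟩ f-->⟨0,2,1⟩ g-->⟨2,1⟩ h-->⟨0,1,0⟩ k-->⟨0,2⟩
⟦path⟧: (0 0; 0 2)

Answer: (0 0; 0 2)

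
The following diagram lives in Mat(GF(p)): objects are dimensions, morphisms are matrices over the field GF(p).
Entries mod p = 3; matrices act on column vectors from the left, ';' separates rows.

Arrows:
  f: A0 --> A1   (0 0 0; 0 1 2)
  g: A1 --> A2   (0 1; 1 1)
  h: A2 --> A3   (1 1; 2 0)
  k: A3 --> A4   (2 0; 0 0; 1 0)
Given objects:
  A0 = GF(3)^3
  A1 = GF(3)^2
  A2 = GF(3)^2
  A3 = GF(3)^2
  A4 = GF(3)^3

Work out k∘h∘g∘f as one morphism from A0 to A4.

  e0=⟨1,0,0⟩ f-->⟨0,0⟩ g-->⟨0,0⟩ h-->⟨0,0⟩ k-->⟨0,0,0⟩
  e1=⟨0,1,0⟩ f-->⟨0,1⟩ g-->⟨1,1⟩ h-->⟨2,2⟩ k-->⟨1,0,2⟩
  e2=⟨0,0,1⟩ f-->⟨0,2⟩ g-->⟨2,2⟩ h-->⟨1,1⟩ k-->⟨2,0,1⟩
result: (0 1 2; 0 0 0; 0 2 1)

Answer: (0 1 2; 0 0 0; 0 2 1)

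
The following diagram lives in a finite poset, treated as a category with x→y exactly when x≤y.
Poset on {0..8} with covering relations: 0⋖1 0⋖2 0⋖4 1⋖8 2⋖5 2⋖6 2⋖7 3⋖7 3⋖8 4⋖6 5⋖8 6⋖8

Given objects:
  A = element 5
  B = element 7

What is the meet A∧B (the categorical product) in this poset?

Answer: A∧B = 2

Trace:
Lower bounds of A=5 and B=7: {0,2}
  0 <= 2
  2 <= 2
glb = 2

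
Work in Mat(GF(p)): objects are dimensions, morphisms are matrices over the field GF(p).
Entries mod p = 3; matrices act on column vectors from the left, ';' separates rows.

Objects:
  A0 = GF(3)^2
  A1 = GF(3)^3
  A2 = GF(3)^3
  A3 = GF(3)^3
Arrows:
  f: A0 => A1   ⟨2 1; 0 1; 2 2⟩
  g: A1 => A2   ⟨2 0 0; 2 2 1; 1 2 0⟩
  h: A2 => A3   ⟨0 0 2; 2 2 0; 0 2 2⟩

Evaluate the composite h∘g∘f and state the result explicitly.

Answer: ⟨1 0; 2 1; 1 0⟩

Trace:
  e0=[1,0] f=>[2,0,2] g=>[1,0,2] h=>[1,2,1]
  e1=[0,1] f=>[1,1,2] g=>[2,0,0] h=>[0,1,0]
result: ⟨1 0; 2 1; 1 0⟩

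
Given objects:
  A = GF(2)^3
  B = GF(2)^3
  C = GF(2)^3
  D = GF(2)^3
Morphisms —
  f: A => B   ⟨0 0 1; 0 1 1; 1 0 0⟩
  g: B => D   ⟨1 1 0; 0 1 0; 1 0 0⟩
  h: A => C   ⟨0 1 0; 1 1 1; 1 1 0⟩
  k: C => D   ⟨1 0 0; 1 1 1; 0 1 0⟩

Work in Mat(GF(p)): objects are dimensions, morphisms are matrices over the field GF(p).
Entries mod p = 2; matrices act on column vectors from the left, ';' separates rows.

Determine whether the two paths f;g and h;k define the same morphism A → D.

Answer: DOES NOT COMMUTE

Trace:
Along f;g (path 1):
  e0=(1,0,0) f=>(0,0,1) g=>(0,0,0)
  e1=(0,1,0) f=>(0,1,0) g=>(1,1,0)
  e2=(0,0,1) f=>(1,1,0) g=>(0,1,1)
  result₁ = ⟨0 1 0; 0 1 1; 0 0 1⟩
Along h;k (path 2):
  e0=(1,0,0) h=>(0,1,1) k=>(0,0,1)
  e1=(0,1,0) h=>(1,1,1) k=>(1,1,1)
  e2=(0,0,1) h=>(0,1,0) k=>(0,1,1)
  result₂ = ⟨0 1 0; 0 1 1; 1 1 1⟩
Equal? differ; not commutative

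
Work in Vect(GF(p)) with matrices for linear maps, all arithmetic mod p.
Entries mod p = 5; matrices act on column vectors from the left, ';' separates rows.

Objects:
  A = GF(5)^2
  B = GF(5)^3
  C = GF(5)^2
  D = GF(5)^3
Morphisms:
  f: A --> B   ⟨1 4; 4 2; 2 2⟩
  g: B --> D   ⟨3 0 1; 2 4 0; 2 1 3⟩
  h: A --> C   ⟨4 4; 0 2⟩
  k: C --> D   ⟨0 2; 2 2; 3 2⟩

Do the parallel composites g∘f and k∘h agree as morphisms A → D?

Answer: DOES NOT COMMUTE

Work:
1) trace f;g:
  e0=(1,0) f-->(1,4,2) g-->(0,3,2)
  e1=(0,1) f-->(4,2,2) g-->(4,1,1)
  composite₁ = ⟨0 4; 3 1; 2 1⟩
2) trace h;k:
  e0=(1,0) h-->(4,0) k-->(0,3,2)
  e1=(0,1) h-->(4,2) k-->(4,2,1)
  composite₂ = ⟨0 4; 3 2; 2 1⟩
Equal? distinct morphisms ✗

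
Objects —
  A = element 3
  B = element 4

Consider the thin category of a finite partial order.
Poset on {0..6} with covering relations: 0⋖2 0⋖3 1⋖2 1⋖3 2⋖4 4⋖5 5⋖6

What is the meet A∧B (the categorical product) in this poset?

Lower bounds of A=3 and B=4: {0,1}
  maximal lower bounds 0 and 1 are incomparable: neither 0<=1 nor 1<=0
→ no greatest lower bound exists

Answer: NO MEET EXISTS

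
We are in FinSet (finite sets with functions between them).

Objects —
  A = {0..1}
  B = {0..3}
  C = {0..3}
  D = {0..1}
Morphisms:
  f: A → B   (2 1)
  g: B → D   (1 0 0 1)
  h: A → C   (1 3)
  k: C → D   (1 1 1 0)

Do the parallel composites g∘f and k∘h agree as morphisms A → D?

1) trace f;g:
  0 f→2 g→0
  1 f→1 g→0
  ⟦path⟧₁ = (0 0)
2) trace h;k:
  0 h→1 k→1
  1 h→3 k→0
  ⟦path⟧₂ = (1 0)
Equal? distinct morphisms ✗

Answer: DOES NOT COMMUTE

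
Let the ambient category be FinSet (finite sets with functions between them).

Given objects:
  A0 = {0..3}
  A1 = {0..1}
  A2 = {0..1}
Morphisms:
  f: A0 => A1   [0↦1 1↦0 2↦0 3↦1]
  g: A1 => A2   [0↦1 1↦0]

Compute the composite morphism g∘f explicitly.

  0 f=>1 g=>0
  1 f=>0 g=>1
  2 f=>0 g=>1
  3 f=>1 g=>0
result: [0↦0 1↦1 2↦1 3↦0]

Answer: [0↦0 1↦1 2↦1 3↦0]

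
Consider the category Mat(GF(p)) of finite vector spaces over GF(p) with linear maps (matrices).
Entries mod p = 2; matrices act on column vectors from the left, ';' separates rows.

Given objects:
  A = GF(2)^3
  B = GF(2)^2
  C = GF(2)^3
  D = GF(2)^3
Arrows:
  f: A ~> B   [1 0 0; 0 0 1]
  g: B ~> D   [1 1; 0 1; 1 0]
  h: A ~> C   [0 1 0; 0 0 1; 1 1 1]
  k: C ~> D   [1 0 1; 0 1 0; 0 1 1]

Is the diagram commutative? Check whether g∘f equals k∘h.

Answer: DOES NOT COMMUTE

Work:
Path 1 = f;g:
  e0=⟨1,0,0⟩ f~>⟨1,0⟩ g~>⟨1,0,1⟩
  e1=⟨0,1,0⟩ f~>⟨0,0⟩ g~>⟨0,0,0⟩
  e2=⟨0,0,1⟩ f~>⟨0,1⟩ g~>⟨1,1,0⟩
  ⟦path⟧₁ = [1 0 1; 0 0 1; 1 0 0]
Path 2 = h;k:
  e0=⟨1,0,0⟩ h~>⟨0,0,1⟩ k~>⟨1,0,1⟩
  e1=⟨0,1,0⟩ h~>⟨1,0,1⟩ k~>⟨0,0,1⟩
  e2=⟨0,0,1⟩ h~>⟨0,1,1⟩ k~>⟨1,1,0⟩
  ⟦path⟧₂ = [1 0 1; 0 0 1; 1 1 0]
Equal? NO — does not commute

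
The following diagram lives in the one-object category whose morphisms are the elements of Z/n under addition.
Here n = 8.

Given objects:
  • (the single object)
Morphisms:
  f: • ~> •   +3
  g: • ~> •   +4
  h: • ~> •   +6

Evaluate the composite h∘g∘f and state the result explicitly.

  0 +3≡3 +4≡7 +6≡5  (mod 8)
composite: +5

Answer: +5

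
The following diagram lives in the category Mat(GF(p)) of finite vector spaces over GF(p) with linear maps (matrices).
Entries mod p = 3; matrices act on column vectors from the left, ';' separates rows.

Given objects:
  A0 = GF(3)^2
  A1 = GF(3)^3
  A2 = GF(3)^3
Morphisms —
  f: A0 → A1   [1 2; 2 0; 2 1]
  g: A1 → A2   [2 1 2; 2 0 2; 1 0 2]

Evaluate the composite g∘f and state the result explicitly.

Answer: [2 0; 0 0; 2 1]

Trace:
  e0=[1,0] f→[1,2,2] g→[2,0,2]
  e1=[0,1] f→[2,0,1] g→[0,0,1]
⟦path⟧: [2 0; 0 0; 2 1]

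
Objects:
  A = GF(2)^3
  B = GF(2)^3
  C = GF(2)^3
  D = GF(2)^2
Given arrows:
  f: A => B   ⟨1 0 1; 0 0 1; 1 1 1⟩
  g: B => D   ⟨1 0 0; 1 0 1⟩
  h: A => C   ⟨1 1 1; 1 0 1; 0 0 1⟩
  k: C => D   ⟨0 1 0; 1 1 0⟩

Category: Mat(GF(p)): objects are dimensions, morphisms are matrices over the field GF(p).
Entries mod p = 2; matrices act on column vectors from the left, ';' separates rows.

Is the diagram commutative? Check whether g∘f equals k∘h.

1) trace f;g:
  e0=(1,0,0) f=>(1,0,1) g=>(1,0)
  e1=(0,1,0) f=>(0,0,1) g=>(0,1)
  e2=(0,0,1) f=>(1,1,1) g=>(1,0)
  ⟦path⟧₁ = ⟨1 0 1; 0 1 0⟩
2) trace h;k:
  e0=(1,0,0) h=>(1,1,0) k=>(1,0)
  e1=(0,1,0) h=>(1,0,0) k=>(0,1)
  e2=(0,0,1) h=>(1,1,1) k=>(1,0)
  ⟦path⟧₂ = ⟨1 0 1; 0 1 0⟩
Equal? same morphism ✓

Answer: COMMUTES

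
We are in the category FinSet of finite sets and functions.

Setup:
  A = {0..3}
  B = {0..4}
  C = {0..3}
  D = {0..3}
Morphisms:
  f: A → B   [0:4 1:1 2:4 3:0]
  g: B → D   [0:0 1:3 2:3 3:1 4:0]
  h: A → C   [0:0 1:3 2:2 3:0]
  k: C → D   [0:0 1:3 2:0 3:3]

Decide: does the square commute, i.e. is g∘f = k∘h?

Path 1 = f;g:
  0 f→4 g→0
  1 f→1 g→3
  2 f→4 g→0
  3 f→0 g→0
  composite₁ = [0:0 1:3 2:0 3:0]
Path 2 = h;k:
  0 h→0 k→0
  1 h→3 k→3
  2 h→2 k→0
  3 h→0 k→0
  composite₂ = [0:0 1:3 2:0 3:0]
Equal? YES — commutes

Answer: COMMUTES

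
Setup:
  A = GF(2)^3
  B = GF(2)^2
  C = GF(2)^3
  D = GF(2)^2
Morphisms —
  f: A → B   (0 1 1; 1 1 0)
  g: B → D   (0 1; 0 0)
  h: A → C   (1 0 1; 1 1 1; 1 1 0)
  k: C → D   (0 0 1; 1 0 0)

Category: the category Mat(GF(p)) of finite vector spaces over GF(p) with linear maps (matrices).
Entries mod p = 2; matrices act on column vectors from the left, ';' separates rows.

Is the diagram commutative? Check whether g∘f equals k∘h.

Answer: DOES NOT COMMUTE

Trace:
Along f;g (path 1):
  e0=[1,0,0] f→[0,1] g→[1,0]
  e1=[0,1,0] f→[1,1] g→[1,0]
  e2=[0,0,1] f→[1,0] g→[0,0]
  result₁ = (1 1 0; 0 0 0)
Along h;k (path 2):
  e0=[1,0,0] h→[1,1,1] k→[1,1]
  e1=[0,1,0] h→[0,1,1] k→[1,0]
  e2=[0,0,1] h→[1,1,0] k→[0,1]
  result₂ = (1 1 0; 1 0 1)
Equal? NO — does not commute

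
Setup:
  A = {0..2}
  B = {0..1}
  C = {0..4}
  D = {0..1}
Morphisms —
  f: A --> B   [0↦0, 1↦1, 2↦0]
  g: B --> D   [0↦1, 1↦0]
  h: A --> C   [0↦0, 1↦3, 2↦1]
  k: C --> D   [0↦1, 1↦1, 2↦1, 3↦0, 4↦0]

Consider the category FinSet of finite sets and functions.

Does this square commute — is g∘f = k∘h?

1) trace f;g:
  0 f-->0 g-->1
  1 f-->1 g-->0
  2 f-->0 g-->1
  ⟦path⟧₁ = [0↦1, 1↦0, 2↦1]
2) trace h;k:
  0 h-->0 k-->1
  1 h-->3 k-->0
  2 h-->1 k-->1
  ⟦path⟧₂ = [0↦1, 1↦0, 2↦1]
Equal? YES — commutes

Answer: COMMUTES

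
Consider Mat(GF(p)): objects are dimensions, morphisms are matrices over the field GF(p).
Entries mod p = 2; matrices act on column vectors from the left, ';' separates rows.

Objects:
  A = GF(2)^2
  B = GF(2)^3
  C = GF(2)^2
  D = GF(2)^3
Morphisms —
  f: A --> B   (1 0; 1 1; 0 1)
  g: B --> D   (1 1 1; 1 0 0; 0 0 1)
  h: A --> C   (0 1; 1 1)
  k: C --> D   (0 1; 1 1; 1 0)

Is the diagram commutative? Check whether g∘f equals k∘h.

Answer: DOES NOT COMMUTE

Trace:
Along f;g (path 1):
  e0=(1,0) f-->(1,1,0) g-->(0,1,0)
  e1=(0,1) f-->(0,1,1) g-->(0,0,1)
  result₁ = (0 0; 1 0; 0 1)
Along h;k (path 2):
  e0=(1,0) h-->(0,1) k-->(1,1,0)
  e1=(0,1) h-->(1,1) k-->(1,0,1)
  result₂ = (1 1; 1 0; 0 1)
Equal? NO — does not commute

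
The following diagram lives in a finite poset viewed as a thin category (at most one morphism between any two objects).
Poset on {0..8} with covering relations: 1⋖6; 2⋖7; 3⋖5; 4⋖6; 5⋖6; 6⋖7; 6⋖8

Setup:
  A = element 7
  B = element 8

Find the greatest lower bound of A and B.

Answer: A∧B = 6

Trace:
{x : x≤A ∧ x≤B} = {1,3,4,5,6}  (A=7, B=8)
  1 ≤ 6
  3 ≤ 6
  4 ≤ 6
  5 ≤ 6
  6 ≤ 6
glb = 6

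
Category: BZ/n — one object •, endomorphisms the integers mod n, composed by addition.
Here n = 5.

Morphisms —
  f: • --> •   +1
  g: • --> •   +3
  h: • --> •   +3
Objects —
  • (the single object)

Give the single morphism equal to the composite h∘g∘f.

  0 +1≡1 +3≡4 +3≡2  (mod 5)
result: +2

Answer: +2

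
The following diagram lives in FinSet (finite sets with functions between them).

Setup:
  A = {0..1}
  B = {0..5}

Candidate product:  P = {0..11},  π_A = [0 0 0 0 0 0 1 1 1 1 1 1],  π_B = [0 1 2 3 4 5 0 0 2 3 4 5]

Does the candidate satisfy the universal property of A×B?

Answer: NOT A VALID PRODUCT — duplicate pair at indices 6,7

Work:
|A|·|B| = 2·6 = 12;  |P| = 12
Check the pairing map k ↦ (π_A(k), π_B(k)):
  0 ↦ (0,0)
  1 ↦ (0,1)
  2 ↦ (0,2)
  3 ↦ (0,3)
  4 ↦ (0,4)
  5 ↦ (0,5)
  6 ↦ (1,0)
  7 ↦ (1,0)  ✗ repeats pair of k=6
  8 ↦ (1,2)
  9 ↦ (1,3)
  10 ↦ (1,4)
  11 ↦ (1,5)
distinct pairs in image: 11 / 12 needed
  → (1,0) hit at k=6 and k=7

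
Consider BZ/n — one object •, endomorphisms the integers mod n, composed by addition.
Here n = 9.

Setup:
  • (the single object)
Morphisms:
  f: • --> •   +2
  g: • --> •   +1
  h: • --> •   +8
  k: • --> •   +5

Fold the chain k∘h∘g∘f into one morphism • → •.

  0 +2≡2 +1≡3 +8≡2 +5≡7  (mod 9)
⟦path⟧: +7

Answer: +7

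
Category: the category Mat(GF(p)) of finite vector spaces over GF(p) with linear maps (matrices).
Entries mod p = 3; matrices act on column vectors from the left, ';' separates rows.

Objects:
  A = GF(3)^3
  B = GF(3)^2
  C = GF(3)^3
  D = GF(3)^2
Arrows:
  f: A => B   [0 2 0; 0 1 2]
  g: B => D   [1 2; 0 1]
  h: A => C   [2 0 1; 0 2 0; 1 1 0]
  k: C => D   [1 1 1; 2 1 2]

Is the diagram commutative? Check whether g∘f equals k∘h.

Path 1 = f;g:
  e0=⟨1,0,0⟩ f=>⟨0,0⟩ g=>⟨0,0⟩
  e1=⟨0,1,0⟩ f=>⟨2,1⟩ g=>⟨1,1⟩
  e2=⟨0,0,1⟩ f=>⟨0,2⟩ g=>⟨1,2⟩
  ⟦path⟧₁ = [0 1 1; 0 1 2]
Path 2 = h;k:
  e0=⟨1,0,0⟩ h=>⟨2,0,1⟩ k=>⟨0,0⟩
  e1=⟨0,1,0⟩ h=>⟨0,2,1⟩ k=>⟨0,1⟩
  e2=⟨0,0,1⟩ h=>⟨1,0,0⟩ k=>⟨1,2⟩
  ⟦path⟧₂ = [0 0 1; 0 1 2]
Equal? differ; not commutative

Answer: DOES NOT COMMUTE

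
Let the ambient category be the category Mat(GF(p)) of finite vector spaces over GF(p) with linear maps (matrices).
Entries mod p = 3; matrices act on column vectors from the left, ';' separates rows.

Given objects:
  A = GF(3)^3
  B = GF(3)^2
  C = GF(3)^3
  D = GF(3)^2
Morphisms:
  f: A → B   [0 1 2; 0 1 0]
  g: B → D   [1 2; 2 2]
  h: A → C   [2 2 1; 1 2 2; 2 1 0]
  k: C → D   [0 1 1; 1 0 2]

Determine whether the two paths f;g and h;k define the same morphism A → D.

Answer: COMMUTES

Trace:
Path 1 = f;g:
  e0=(1,0,0) f→(0,0) g→(0,0)
  e1=(0,1,0) f→(1,1) g→(0,1)
  e2=(0,0,1) f→(2,0) g→(2,1)
  composite₁ = [0 0 2; 0 1 1]
Path 2 = h;k:
  e0=(1,0,0) h→(2,1,2) k→(0,0)
  e1=(0,1,0) h→(2,2,1) k→(0,1)
  e2=(0,0,1) h→(1,2,0) k→(2,1)
  composite₂ = [0 0 2; 0 1 1]
Equal? equal; square commutes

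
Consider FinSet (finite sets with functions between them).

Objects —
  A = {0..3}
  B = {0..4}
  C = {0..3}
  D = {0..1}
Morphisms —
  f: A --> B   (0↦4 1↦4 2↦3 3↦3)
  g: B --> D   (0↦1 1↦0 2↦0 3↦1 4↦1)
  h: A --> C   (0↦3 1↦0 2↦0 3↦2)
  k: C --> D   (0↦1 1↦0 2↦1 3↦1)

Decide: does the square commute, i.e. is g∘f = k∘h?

Answer: COMMUTES

Trace:
1) trace f;g:
  0 f-->4 g-->1
  1 f-->4 g-->1
  2 f-->3 g-->1
  3 f-->3 g-->1
  ⟦path⟧₁ = (0↦1 1↦1 2↦1 3↦1)
2) trace h;k:
  0 h-->3 k-->1
  1 h-->0 k-->1
  2 h-->0 k-->1
  3 h-->2 k-->1
  ⟦path⟧₂ = (0↦1 1↦1 2↦1 3↦1)
Equal? equal; square commutes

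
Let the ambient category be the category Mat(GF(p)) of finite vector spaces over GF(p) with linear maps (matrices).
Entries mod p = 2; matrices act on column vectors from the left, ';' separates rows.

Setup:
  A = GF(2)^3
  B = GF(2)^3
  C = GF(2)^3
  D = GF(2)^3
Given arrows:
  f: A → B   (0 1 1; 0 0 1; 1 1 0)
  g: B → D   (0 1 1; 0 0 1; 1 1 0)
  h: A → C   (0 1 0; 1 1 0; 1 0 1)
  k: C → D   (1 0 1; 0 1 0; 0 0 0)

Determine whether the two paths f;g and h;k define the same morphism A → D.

Answer: DOES NOT COMMUTE

Derivation:
Path 1 = f;g:
  e0=[1,0,0] f→[0,0,1] g→[1,1,0]
  e1=[0,1,0] f→[1,0,1] g→[1,1,1]
  e2=[0,0,1] f→[1,1,0] g→[1,0,0]
  composite₁ = (1 1 1; 1 1 0; 0 1 0)
Path 2 = h;k:
  e0=[1,0,0] h→[0,1,1] k→[1,1,0]
  e1=[0,1,0] h→[1,1,0] k→[1,1,0]
  e2=[0,0,1] h→[0,0,1] k→[1,0,0]
  composite₂ = (1 1 1; 1 1 0; 0 0 0)
Equal? distinct morphisms ✗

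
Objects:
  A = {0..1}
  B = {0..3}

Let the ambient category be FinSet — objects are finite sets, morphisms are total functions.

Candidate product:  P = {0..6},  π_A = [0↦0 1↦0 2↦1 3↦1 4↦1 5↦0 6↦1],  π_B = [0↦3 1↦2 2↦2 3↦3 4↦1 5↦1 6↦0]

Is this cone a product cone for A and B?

|A|·|B| = 2·4 = 8;  |P| = 7
  → cardinalities differ; no bijection possible.

Answer: NOT A VALID PRODUCT — |P|=7 ≠ |A|·|B|=8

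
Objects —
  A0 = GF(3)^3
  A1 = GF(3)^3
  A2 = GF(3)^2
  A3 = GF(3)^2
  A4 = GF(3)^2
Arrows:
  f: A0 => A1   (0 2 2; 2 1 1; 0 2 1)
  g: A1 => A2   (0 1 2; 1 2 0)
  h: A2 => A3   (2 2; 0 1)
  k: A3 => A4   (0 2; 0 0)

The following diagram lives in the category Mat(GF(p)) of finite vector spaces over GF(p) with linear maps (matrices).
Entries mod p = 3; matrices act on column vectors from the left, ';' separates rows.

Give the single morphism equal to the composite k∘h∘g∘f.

  e0=(1,0,0) f=>(0,2,0) g=>(2,1) h=>(0,1) k=>(2,0)
  e1=(0,1,0) f=>(2,1,2) g=>(2,1) h=>(0,1) k=>(2,0)
  e2=(0,0,1) f=>(2,1,1) g=>(0,1) h=>(2,1) k=>(2,0)
⟦path⟧: (2 2 2; 0 0 0)

Answer: (2 2 2; 0 0 0)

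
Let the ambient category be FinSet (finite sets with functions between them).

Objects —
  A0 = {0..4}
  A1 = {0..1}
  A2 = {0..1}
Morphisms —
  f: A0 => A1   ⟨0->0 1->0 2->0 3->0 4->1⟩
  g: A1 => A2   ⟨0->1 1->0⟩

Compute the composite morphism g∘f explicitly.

Answer: ⟨0->1 1->1 2->1 3->1 4->0⟩

Trace:
  0 f=>0 g=>1
  1 f=>0 g=>1
  2 f=>0 g=>1
  3 f=>0 g=>1
  4 f=>1 g=>0
result: ⟨0->1 1->1 2->1 3->1 4->0⟩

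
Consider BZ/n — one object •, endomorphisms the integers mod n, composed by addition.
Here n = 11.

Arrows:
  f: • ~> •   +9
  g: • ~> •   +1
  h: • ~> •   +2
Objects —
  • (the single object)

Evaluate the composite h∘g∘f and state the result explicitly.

  0 +9≡9 +1≡10 +2≡1  (mod 11)
composite: +1

Answer: +1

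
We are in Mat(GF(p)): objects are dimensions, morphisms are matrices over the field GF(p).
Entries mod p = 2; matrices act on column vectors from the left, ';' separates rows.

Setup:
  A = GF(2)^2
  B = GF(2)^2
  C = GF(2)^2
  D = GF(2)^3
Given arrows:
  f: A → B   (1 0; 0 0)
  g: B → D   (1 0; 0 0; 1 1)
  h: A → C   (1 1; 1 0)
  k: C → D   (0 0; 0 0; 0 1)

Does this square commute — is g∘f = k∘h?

Answer: DOES NOT COMMUTE

Work:
Path 1 = f;g:
  e0=[1,0] f→[1,0] g→[1,0,1]
  e1=[0,1] f→[0,0] g→[0,0,0]
  result₁ = (1 0; 0 0; 1 0)
Path 2 = h;k:
  e0=[1,0] h→[1,1] k→[0,0,1]
  e1=[0,1] h→[1,0] k→[0,0,0]
  result₂ = (0 0; 0 0; 1 0)
Equal? NO — does not commute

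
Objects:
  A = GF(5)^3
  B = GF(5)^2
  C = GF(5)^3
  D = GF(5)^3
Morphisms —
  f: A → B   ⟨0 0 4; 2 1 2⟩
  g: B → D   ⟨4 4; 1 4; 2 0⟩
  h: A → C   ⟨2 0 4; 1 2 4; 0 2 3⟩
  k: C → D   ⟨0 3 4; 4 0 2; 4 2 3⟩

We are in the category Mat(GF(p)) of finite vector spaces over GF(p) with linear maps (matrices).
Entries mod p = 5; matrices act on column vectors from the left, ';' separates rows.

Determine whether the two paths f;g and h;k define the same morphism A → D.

Answer: COMMUTES

Derivation:
Path 1 = f;g:
  e0=(1,0,0) f→(0,2) g→(3,3,0)
  e1=(0,1,0) f→(0,1) g→(4,4,0)
  e2=(0,0,1) f→(4,2) g→(4,2,3)
  composite₁ = ⟨3 4 4; 3 4 2; 0 0 3⟩
Path 2 = h;k:
  e0=(1,0,0) h→(2,1,0) k→(3,3,0)
  e1=(0,1,0) h→(0,2,2) k→(4,4,0)
  e2=(0,0,1) h→(4,4,3) k→(4,2,3)
  composite₂ = ⟨3 4 4; 3 4 2; 0 0 3⟩
Equal? equal; square commutes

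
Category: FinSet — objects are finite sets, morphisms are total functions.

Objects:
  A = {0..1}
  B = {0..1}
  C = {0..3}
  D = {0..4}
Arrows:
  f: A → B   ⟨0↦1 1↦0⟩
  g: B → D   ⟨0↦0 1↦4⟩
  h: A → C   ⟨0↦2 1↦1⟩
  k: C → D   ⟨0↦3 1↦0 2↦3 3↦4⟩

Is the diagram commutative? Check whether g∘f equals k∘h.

1) trace f;g:
  0 f→1 g→4
  1 f→0 g→0
  ⟦path⟧₁ = ⟨0↦4 1↦0⟩
2) trace h;k:
  0 h→2 k→3
  1 h→1 k→0
  ⟦path⟧₂ = ⟨0↦3 1↦0⟩
Equal? differ; not commutative

Answer: DOES NOT COMMUTE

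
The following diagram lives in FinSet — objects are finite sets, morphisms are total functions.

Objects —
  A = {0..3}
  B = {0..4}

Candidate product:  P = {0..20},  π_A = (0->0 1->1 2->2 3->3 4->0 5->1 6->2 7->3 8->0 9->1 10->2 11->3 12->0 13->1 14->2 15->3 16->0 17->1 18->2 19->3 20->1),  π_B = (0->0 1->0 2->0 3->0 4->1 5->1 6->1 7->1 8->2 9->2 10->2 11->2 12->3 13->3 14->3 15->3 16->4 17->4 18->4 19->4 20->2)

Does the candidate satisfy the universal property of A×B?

Answer: NOT A VALID PRODUCT — |P|=21 ≠ |A|·|B|=20

Work:
|A|·|B| = 4·5 = 20;  |P| = 21
  → cardinalities differ; no bijection possible.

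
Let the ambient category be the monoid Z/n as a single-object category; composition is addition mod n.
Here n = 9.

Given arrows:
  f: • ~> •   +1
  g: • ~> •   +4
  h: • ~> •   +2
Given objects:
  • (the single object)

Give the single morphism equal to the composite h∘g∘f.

  0 +1≡1 +4≡5 +2≡7  (mod 9)
result: +7

Answer: +7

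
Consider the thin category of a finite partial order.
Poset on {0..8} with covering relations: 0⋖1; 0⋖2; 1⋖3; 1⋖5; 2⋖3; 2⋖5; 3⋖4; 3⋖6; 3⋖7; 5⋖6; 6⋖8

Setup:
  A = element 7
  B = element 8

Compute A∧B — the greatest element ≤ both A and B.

Common predecessors of 7,8: {0,1,2,3}
  0 ≤ 3
  1 ≤ 3
  2 ≤ 3
  3 ≤ 3
glb = 3

Answer: A∧B = 3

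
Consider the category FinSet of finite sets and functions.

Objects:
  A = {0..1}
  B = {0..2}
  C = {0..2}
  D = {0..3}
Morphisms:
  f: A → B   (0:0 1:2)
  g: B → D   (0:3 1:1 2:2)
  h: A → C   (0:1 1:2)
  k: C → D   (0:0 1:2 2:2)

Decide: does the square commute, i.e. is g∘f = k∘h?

Answer: DOES NOT COMMUTE

Work:
Path 1 = f;g:
  0 f→0 g→3
  1 f→2 g→2
  ⟦path⟧₁ = (0:3 1:2)
Path 2 = h;k:
  0 h→1 k→2
  1 h→2 k→2
  ⟦path⟧₂ = (0:2 1:2)
Equal? differ; not commutative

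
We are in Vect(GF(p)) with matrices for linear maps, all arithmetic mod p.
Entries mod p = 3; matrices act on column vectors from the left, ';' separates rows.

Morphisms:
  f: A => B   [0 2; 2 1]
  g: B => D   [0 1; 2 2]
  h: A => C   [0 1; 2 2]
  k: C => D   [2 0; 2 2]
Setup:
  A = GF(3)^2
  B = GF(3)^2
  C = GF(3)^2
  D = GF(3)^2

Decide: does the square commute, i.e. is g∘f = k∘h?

Answer: DOES NOT COMMUTE

Work:
Along f;g (path 1):
  e0=⟨1,0⟩ f=>⟨0,2⟩ g=>⟨2,1⟩
  e1=⟨0,1⟩ f=>⟨2,1⟩ g=>⟨1,0⟩
  ⟦path⟧₁ = [2 1; 1 0]
Along h;k (path 2):
  e0=⟨1,0⟩ h=>⟨0,2⟩ k=>⟨0,1⟩
  e1=⟨0,1⟩ h=>⟨1,2⟩ k=>⟨2,0⟩
  ⟦path⟧₂ = [0 2; 1 0]
Equal? differ; not commutative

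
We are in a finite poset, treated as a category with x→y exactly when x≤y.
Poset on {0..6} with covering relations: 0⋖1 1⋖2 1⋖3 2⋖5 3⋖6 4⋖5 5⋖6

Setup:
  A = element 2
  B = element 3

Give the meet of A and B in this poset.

Answer: A∧B = 1

Trace:
Lower bounds of A=2 and B=3: {0,1}
  0 ≤ 1
  1 ≤ 1
glb = 1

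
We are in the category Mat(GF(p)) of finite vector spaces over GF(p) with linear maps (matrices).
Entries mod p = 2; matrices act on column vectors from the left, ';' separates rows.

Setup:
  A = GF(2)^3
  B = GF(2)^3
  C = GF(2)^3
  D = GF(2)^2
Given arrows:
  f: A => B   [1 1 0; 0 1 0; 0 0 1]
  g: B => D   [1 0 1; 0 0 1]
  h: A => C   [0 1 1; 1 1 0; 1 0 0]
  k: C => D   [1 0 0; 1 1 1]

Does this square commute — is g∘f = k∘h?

Path 1 = f;g:
  e0=(1,0,0) f=>(1,0,0) g=>(1,0)
  e1=(0,1,0) f=>(1,1,0) g=>(1,0)
  e2=(0,0,1) f=>(0,0,1) g=>(1,1)
  ⟦path⟧₁ = [1 1 1; 0 0 1]
Path 2 = h;k:
  e0=(1,0,0) h=>(0,1,1) k=>(0,0)
  e1=(0,1,0) h=>(1,1,0) k=>(1,0)
  e2=(0,0,1) h=>(1,0,0) k=>(1,1)
  ⟦path⟧₂ = [0 1 1; 0 0 1]
Equal? NO — does not commute

Answer: DOES NOT COMMUTE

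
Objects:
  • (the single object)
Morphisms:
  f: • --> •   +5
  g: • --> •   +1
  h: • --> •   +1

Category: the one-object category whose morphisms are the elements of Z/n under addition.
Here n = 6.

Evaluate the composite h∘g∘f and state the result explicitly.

Answer: +1

Trace:
  0 +5≡5 +1≡0 +1≡1  (mod 6)
composite: +1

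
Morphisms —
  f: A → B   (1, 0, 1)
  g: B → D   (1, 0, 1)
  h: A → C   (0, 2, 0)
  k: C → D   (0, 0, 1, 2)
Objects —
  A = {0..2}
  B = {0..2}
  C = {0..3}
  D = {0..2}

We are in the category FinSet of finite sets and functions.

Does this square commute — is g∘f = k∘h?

Answer: COMMUTES

Work:
1) trace f;g:
  0 f→1 g→0
  1 f→0 g→1
  2 f→1 g→0
  ⟦path⟧₁ = (0, 1, 0)
2) trace h;k:
  0 h→0 k→0
  1 h→2 k→1
  2 h→0 k→0
  ⟦path⟧₂ = (0, 1, 0)
Equal? same morphism ✓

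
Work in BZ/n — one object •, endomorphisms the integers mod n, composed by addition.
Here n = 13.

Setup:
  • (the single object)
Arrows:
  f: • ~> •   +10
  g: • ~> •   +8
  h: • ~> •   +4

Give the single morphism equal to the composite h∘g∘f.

  0 +10≡10 +8≡5 +4≡9  (mod 13)
result: +9

Answer: +9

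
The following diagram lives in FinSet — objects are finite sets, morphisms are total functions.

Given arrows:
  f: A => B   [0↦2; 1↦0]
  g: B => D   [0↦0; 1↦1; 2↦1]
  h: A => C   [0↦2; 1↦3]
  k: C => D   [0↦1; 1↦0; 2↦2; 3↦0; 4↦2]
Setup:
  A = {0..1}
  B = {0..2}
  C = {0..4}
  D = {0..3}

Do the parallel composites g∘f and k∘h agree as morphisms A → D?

Path 1 = f;g:
  0 f=>2 g=>1
  1 f=>0 g=>0
  composite₁ = [0↦1; 1↦0]
Path 2 = h;k:
  0 h=>2 k=>2
  1 h=>3 k=>0
  composite₂ = [0↦2; 1↦0]
Equal? NO — does not commute

Answer: DOES NOT COMMUTE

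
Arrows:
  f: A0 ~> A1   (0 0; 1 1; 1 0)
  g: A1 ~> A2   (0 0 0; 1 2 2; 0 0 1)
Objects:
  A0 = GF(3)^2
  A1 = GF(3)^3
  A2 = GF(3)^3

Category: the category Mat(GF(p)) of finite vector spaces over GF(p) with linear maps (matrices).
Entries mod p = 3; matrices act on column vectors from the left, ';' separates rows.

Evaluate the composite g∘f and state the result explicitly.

Answer: (0 0; 1 2; 1 0)

Work:
  e0=⟨1,0⟩ f~>⟨0,1,1⟩ g~>⟨0,1,1⟩
  e1=⟨0,1⟩ f~>⟨0,1,0⟩ g~>⟨0,2,0⟩
result: (0 0; 1 2; 1 0)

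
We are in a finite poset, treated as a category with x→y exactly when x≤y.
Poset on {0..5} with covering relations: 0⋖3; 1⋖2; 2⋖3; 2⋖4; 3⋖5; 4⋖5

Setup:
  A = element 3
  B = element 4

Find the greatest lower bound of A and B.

Answer: A∧B = 2

Work:
{x : x⊑A ∧ x⊑B} = {1,2}  (A=3, B=4)
  1 ⊑ 2
  2 ⊑ 2
glb = 2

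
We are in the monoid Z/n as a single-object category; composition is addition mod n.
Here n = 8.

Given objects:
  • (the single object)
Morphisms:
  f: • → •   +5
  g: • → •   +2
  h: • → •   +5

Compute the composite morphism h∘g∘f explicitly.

Answer: +4

Trace:
  0 +5≡5 +2≡7 +5≡4  (mod 8)
⟦path⟧: +4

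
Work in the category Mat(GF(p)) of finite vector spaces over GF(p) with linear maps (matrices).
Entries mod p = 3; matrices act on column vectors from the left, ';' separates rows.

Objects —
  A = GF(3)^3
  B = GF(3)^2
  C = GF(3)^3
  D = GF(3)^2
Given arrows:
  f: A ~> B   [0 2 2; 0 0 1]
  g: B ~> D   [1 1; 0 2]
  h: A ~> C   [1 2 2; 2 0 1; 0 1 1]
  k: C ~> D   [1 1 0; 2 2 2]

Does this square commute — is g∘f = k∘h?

Path 1 = f;g:
  e0=(1,0,0) f~>(0,0) g~>(0,0)
  e1=(0,1,0) f~>(2,0) g~>(2,0)
  e2=(0,0,1) f~>(2,1) g~>(0,2)
  ⟦path⟧₁ = [0 2 0; 0 0 2]
Path 2 = h;k:
  e0=(1,0,0) h~>(1,2,0) k~>(0,0)
  e1=(0,1,0) h~>(2,0,1) k~>(2,0)
  e2=(0,0,1) h~>(2,1,1) k~>(0,2)
  ⟦path⟧₂ = [0 2 0; 0 0 2]
Equal? YES — commutes

Answer: COMMUTES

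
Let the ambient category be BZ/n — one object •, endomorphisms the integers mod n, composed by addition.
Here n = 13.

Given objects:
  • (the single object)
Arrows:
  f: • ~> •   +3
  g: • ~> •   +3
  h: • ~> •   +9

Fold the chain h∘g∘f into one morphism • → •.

  0 +3≡3 +3≡6 +9≡2  (mod 13)
⟦path⟧: +2

Answer: +2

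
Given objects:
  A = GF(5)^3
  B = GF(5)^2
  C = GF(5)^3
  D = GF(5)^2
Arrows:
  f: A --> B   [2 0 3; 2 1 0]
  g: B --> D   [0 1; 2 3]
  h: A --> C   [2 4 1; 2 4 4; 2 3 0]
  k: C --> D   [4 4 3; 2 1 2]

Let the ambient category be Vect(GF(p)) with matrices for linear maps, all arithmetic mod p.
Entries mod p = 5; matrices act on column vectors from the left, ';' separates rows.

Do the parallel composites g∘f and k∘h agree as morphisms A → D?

Answer: COMMUTES

Derivation:
1) trace f;g:
  e0=⟨1,0,0⟩ f-->⟨2,2⟩ g-->⟨2,0⟩
  e1=⟨0,1,0⟩ f-->⟨0,1⟩ g-->⟨1,3⟩
  e2=⟨0,0,1⟩ f-->⟨3,0⟩ g-->⟨0,1⟩
  composite₁ = [2 1 0; 0 3 1]
2) trace h;k:
  e0=⟨1,0,0⟩ h-->⟨2,2,2⟩ k-->⟨2,0⟩
  e1=⟨0,1,0⟩ h-->⟨4,4,3⟩ k-->⟨1,3⟩
  e2=⟨0,0,1⟩ h-->⟨1,4,0⟩ k-->⟨0,1⟩
  composite₂ = [2 1 0; 0 3 1]
Equal? YES — commutes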